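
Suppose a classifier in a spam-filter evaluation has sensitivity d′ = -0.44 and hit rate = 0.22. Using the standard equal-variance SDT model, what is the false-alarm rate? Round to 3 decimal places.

z(hit rate) = z(0.22) = -0.7722
z(FA) = z(H) − d' = -0.7722 − (-0.44) = -0.3322
false-alarm rate = Φ(-0.3322) = 0.3699

false-alarm rate = 0.370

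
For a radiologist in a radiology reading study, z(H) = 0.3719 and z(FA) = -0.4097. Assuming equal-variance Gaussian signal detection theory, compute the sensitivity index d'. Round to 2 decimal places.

d' = z(H) − z(FA) = 0.3719 − (-0.4097) = 0.7816

d' = 0.78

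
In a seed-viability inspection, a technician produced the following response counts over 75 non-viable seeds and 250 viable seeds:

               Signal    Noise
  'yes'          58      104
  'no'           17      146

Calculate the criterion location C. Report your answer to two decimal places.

C = -0.27

H = 58/75 = 0.7733
FA = 104/250 = 0.4160
z(H) = z(0.7733) = 0.750
z(FA) = z(0.4160) = -0.212
c = −½·[z(H) + z(FA)] = −0.5 × (0.750 + (-0.212)) = -0.269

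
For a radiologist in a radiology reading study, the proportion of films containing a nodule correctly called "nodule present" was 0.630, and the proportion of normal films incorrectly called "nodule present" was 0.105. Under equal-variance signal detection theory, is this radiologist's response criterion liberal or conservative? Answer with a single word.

z(H) = 0.332, z(FA) = -1.254
c = −½·(z(H) + z(FA)) = 0.461
c > 0 → conservative criterion (biased toward responding “no”).

conservative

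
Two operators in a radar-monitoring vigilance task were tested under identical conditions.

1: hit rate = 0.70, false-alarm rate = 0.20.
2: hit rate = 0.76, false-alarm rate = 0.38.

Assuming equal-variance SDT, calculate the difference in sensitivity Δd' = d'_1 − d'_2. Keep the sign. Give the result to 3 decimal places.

Δd' = 0.354

1: z(0.70) = 0.5244, z(0.20) = -0.8416, d' = 1.3660
2: z(0.76) = 0.7063, z(0.38) = -0.3055, d' = 1.0118
Δd' = d'_1 − d'_2 = 1.3660 − 1.0118 = 0.3542
1 has the higher sensitivity.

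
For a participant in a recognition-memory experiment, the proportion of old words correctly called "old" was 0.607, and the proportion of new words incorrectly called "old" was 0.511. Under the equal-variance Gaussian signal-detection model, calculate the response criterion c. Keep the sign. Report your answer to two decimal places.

z(H) = z(0.607) = 0.2715
z(FA) = z(0.511) = 0.0276
c = −½·[z(H) + z(FA)] = −0.5 × (0.2715 + 0.0276) = -0.14955
c < 0: the participant has a liberal response bias.

c = -0.15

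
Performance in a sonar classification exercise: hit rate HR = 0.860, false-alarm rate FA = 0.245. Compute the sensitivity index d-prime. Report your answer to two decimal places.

z(H) = 1.0803
z(FA) = -0.6903
d' = z(H) − z(FA) = 1.0803 − (-0.6903) = 1.7706

d-prime = 1.77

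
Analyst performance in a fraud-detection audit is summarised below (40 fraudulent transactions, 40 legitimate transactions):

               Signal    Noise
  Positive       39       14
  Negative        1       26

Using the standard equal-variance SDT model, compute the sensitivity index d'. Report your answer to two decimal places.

H = 39/40 = 0.9750
FA = 14/40 = 0.3500
z(H) = 1.9600
z(FA) = -0.3853
d' = z(H) − z(FA) = 1.9600 − (-0.3853) = 2.3453

d' = 2.35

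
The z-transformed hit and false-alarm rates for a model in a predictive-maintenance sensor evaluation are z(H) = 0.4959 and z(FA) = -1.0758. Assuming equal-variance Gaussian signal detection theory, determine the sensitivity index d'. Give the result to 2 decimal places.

d' = 1.57

d' = z(H) − z(FA) = 0.4959 − (-1.0758) = 1.5717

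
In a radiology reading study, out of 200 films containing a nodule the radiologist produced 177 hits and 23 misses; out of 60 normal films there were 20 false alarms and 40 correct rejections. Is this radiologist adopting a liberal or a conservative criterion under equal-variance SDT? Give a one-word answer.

z(H) = 1.200, z(FA) = -0.431
c = −½·(z(H) + z(FA)) = -0.3845
c < 0 → liberal criterion (biased toward responding “yes”).

liberal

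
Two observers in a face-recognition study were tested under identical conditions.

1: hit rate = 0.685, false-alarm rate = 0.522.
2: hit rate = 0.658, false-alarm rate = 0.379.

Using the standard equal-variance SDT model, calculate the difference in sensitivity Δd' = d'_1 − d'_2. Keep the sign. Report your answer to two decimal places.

1: z(0.685) = 0.482, z(0.522) = 0.055, d' = 0.427
2: z(0.658) = 0.407, z(0.379) = -0.308, d' = 0.715
Δd' = d'_1 − d'_2 = 0.427 − 0.715 = -0.288
2 has the higher sensitivity.

Δd' = -0.29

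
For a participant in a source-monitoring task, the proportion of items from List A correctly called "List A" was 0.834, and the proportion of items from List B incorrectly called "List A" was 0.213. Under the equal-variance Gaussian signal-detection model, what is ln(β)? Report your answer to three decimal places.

z(0.834) = 0.9701, z(0.213) = -0.7961
ln β = −½·[z(H)² − z(FA)²] = −0.5 × (0.9411 − 0.6338) = -0.15365

ln β = -0.154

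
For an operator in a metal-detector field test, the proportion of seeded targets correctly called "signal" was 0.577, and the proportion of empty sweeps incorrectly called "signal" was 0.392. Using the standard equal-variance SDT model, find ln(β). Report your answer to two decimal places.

ln β = 0.02

z(H) = 0.194
z(FA) = -0.274
ln β = −½·[z(H)² − z(FA)²] = −0.5 × (0.038 − 0.075) = 0.0185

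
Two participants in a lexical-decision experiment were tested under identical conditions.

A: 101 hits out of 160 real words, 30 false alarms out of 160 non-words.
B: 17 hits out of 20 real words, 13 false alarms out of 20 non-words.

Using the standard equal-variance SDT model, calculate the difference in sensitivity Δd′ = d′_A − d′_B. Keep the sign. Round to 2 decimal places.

Δd′ = 0.57

A: z(0.6312) = 0.335, z(0.1875) = -0.887, d' = 1.222
B: z(0.8500) = 1.036, z(0.6500) = 0.385, d' = 0.651
Δd' = d'_A − d'_B = 1.222 − 0.651 = 0.571
A has the higher sensitivity.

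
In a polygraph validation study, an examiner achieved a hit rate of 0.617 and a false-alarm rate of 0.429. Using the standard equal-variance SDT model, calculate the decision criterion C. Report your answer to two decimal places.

z(0.617) = 0.298, z(0.429) = -0.179
c = −½·[z(H) + z(FA)] = −0.5 × (0.298 + (-0.179)) = -0.0595
c < 0: the examiner has a liberal response bias.

C = -0.06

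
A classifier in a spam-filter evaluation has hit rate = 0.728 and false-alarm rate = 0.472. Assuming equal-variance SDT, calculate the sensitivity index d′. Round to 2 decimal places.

d′ = 0.68

z(H) = z(0.728) = 0.607
z(FA) = z(0.472) = -0.070
d' = z(H) − z(FA) = 0.607 − (-0.070) = 0.677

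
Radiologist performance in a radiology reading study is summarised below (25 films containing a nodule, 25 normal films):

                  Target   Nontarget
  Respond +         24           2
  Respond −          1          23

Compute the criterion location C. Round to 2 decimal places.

C = -0.17

H = 24/25 = 0.9600
FA = 2/25 = 0.0800
Φ⁻¹(0.9600) = 1.7507, Φ⁻¹(0.0800) = -1.4051
c = −½·[z(H) + z(FA)] = −0.5 × (1.7507 + (-1.4051)) = -0.1728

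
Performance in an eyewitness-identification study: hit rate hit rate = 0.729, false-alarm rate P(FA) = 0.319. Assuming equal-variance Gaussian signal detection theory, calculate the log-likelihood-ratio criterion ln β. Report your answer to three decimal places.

ln β = -0.075

z(H) = z(0.729) = 0.6098
z(FA) = z(0.319) = -0.4705
ln β = −½·[z(H)² − z(FA)²] = −0.5 × (0.3719 − 0.2214) = -0.07525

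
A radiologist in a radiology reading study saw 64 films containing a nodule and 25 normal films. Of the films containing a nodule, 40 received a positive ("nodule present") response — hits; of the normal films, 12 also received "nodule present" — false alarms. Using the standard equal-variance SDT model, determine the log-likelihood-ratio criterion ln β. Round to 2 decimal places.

ln β = -0.05

H = 40/64 = 0.6250
FA = 12/25 = 0.4800
z(H) = 0.319
z(FA) = -0.050
ln β = −½·[z(H)² − z(FA)²] = −0.5 × (0.102 − 0.003) = -0.0495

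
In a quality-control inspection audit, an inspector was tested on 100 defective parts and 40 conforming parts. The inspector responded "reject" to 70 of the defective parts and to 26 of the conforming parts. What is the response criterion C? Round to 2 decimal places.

H = 70/100 = 0.7000
FA = 26/40 = 0.6500
Φ⁻¹(0.7000) = 0.5244, Φ⁻¹(0.6500) = 0.3853
c = −½·[z(H) + z(FA)] = −0.5 × (0.5244 + 0.3853) = -0.45485

C = -0.45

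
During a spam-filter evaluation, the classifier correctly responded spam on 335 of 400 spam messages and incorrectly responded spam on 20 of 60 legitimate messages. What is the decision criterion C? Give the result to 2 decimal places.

C = -0.28

H = 335/400 = 0.8375
FA = 20/60 = 0.3333
z(0.8375) = 0.9842, z(0.3333) = -0.4308
c = −½·[z(H) + z(FA)] = −0.5 × (0.9842 + (-0.4308)) = -0.2767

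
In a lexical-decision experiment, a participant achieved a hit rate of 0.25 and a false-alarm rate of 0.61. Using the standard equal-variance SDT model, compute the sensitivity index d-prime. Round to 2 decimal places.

Φ⁻¹(H) = -0.674
Φ⁻¹(FA) = 0.279
d' = z(H) − z(FA) = -0.674 − 0.279 = -0.953

d-prime = -0.95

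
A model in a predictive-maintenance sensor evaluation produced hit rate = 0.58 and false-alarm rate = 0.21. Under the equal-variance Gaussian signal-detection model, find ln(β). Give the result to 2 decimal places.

ln β = 0.30

z(H) = z(0.58) = 0.202
z(FA) = z(0.21) = -0.806
ln β = −½·[z(H)² − z(FA)²] = −0.5 × (0.041 − 0.650) = 0.3045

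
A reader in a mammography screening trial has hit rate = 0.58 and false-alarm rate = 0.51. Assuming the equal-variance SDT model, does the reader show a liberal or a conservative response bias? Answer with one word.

liberal

z(H) = 0.202, z(FA) = 0.025
c = −½·(z(H) + z(FA)) = -0.1135
c < 0 → liberal criterion (biased toward responding “yes”).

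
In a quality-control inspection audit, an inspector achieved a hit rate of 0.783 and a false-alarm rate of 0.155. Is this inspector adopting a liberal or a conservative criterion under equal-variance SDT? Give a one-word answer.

conservative

z(H) = 0.782, z(FA) = -1.015
c = −½·(z(H) + z(FA)) = 0.1165
c > 0 → conservative criterion (biased toward responding “no”).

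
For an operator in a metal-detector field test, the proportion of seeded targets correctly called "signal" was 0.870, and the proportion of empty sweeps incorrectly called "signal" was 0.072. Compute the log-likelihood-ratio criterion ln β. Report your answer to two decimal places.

ln β = 0.43

z(H) = 1.126
z(FA) = -1.461
ln β = −½·[z(H)² − z(FA)²] = −0.5 × (1.268 − 2.135) = 0.4335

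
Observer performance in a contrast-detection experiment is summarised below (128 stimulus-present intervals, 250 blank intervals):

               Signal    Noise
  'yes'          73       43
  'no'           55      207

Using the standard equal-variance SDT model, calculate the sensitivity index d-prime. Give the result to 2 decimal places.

H = 73/128 = 0.5703
FA = 43/250 = 0.1720
z(H) = 0.177
z(FA) = -0.946
d' = z(H) − z(FA) = 0.177 − (-0.946) = 1.123

d-prime = 1.12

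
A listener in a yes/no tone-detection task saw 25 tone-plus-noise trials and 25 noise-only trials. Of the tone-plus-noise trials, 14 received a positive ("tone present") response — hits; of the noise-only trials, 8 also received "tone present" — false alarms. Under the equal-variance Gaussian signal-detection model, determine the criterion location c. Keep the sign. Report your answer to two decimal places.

c = 0.16

H = 14/25 = 0.5600
FA = 8/25 = 0.3200
z(0.5600) = 0.151, z(0.3200) = -0.468
c = −½·[z(H) + z(FA)] = −0.5 × (0.151 + (-0.468)) = 0.1585
c > 0: the listener has a conservative response bias.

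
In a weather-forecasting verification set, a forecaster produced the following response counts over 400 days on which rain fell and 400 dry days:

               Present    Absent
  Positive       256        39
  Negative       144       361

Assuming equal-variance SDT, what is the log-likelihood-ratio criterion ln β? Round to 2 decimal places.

ln β = 0.78

H = 256/400 = 0.6400
FA = 39/400 = 0.0975
Φ⁻¹(0.6400) = 0.358, Φ⁻¹(0.0975) = -1.296
ln β = −½·[z(H)² − z(FA)²] = −0.5 × (0.128 − 1.680) = 0.776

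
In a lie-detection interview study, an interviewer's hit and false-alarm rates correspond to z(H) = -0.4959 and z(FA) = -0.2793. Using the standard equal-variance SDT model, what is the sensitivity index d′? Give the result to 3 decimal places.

d′ = -0.217

d' = z(H) − z(FA) = -0.4959 − (-0.2793) = -0.2166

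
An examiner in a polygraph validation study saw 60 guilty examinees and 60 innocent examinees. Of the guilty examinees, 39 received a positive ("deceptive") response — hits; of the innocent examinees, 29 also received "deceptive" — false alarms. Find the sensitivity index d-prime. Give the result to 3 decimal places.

H = 39/60 = 0.6500
FA = 29/60 = 0.4833
z(0.6500) = 0.3853, z(0.4833) = -0.0419
d' = z(H) − z(FA) = 0.3853 − (-0.0419) = 0.4272

d-prime = 0.427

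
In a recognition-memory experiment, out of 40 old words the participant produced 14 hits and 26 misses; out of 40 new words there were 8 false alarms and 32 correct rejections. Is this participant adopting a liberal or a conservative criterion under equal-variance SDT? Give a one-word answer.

z(H) = -0.385, z(FA) = -0.842
c = −½·(z(H) + z(FA)) = 0.6135
c > 0 → conservative criterion (biased toward responding “no”).

conservative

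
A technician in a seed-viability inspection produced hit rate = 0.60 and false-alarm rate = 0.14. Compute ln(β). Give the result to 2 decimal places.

ln β = 0.55

Φ⁻¹(H) = Φ⁻¹(0.60) = 0.253
Φ⁻¹(FA) = Φ⁻¹(0.14) = -1.080
ln β = −½·[z(H)² − z(FA)²] = −0.5 × (0.064 − 1.166) = 0.551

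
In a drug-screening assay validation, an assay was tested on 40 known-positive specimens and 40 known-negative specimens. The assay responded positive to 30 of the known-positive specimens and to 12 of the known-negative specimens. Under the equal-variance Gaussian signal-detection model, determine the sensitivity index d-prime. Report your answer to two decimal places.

d-prime = 1.20

H = 30/40 = 0.7500
FA = 12/40 = 0.3000
Φ⁻¹(H) = 0.6745
Φ⁻¹(FA) = -0.5244
d' = z(H) − z(FA) = 0.6745 − (-0.5244) = 1.1989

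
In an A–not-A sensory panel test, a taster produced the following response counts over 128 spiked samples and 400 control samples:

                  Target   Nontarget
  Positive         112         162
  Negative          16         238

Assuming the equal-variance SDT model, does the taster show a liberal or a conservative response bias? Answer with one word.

z(H) = 1.150, z(FA) = -0.240
c = −½·(z(H) + z(FA)) = -0.455
c < 0 → liberal criterion (biased toward responding “yes”).

liberal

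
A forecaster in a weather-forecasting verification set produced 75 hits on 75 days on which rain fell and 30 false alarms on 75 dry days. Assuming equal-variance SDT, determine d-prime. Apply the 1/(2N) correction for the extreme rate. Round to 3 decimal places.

d-prime = 2.728

The hit rate is 75/75 = 1, so apply the 1/(2N) correction: H → 1 − 1/(2·75) = 0.99333.
z(H) = z(0.99333) = 2.4746
z(FA) = z(0.40000) = -0.2533
d' = 2.4746 − (-0.2533) = 2.7279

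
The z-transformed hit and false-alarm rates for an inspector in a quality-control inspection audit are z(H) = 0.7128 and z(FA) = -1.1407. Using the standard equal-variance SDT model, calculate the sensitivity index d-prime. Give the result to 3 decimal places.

d' = z(H) − z(FA) = 0.7128 − (-1.1407) = 1.8535

d-prime = 1.854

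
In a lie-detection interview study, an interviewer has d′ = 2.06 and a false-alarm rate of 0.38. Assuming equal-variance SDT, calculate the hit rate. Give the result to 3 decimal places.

hit rate = 0.960

z(false-alarm rate) = z(0.38) = -0.3055
z(H) = z(FA) + d' = -0.3055 + 2.06 = 1.7545
hit rate = Φ(1.7545) = 0.9603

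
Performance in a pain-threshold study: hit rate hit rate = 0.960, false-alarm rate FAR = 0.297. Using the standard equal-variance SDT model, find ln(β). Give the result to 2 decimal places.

Φ⁻¹(H) = 1.751
Φ⁻¹(FA) = -0.533
ln β = −½·[z(H)² − z(FA)²] = −0.5 × (3.066 − 0.284) = -1.391

ln β = -1.39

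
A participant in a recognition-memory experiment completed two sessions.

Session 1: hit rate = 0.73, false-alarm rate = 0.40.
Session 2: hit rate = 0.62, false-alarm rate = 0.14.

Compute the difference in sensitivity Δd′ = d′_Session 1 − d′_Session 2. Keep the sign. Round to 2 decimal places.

Δd′ = -0.52

Session 1: z(0.73) = 0.613, z(0.40) = -0.253, d' = 0.866
Session 2: z(0.62) = 0.305, z(0.14) = -1.080, d' = 1.385
Δd' = d'_Session 1 − d'_Session 2 = 0.866 − 1.385 = -0.519
Session 2 has the higher sensitivity.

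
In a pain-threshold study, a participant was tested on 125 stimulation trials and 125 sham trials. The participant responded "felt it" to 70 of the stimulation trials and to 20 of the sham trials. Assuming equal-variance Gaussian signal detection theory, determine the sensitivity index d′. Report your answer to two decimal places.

H = 70/125 = 0.5600
FA = 20/125 = 0.1600
z(H) = z(0.5600) = 0.1510
z(FA) = z(0.1600) = -0.9945
d' = z(H) − z(FA) = 0.1510 − (-0.9945) = 1.1455

d′ = 1.15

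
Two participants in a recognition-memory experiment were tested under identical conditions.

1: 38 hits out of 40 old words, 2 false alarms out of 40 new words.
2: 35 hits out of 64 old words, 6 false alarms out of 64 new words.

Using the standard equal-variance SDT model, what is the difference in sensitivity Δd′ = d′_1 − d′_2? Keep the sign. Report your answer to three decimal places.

Δd′ = 1.854

1: z(0.9500) = 1.6449, z(0.0500) = -1.6449, d' = 3.2898
2: z(0.5469) = 0.1178, z(0.0938) = -1.3177, d' = 1.4355
Δd' = d'_1 − d'_2 = 3.2898 − 1.4355 = 1.8543
1 has the higher sensitivity.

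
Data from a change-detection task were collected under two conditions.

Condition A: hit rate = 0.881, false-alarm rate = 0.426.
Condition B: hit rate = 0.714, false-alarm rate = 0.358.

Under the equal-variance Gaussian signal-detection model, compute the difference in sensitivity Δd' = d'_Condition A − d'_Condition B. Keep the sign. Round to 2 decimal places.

Δd' = 0.44

Condition A: z(0.881) = 1.180, z(0.426) = -0.187, d' = 1.367
Condition B: z(0.714) = 0.565, z(0.358) = -0.364, d' = 0.929
Δd' = d'_Condition A − d'_Condition B = 1.367 − 0.929 = 0.438
Condition A has the higher sensitivity.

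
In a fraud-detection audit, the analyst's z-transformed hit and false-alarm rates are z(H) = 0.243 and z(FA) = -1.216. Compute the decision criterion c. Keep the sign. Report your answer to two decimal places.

c = 0.49

c = −½·[z(H) + z(FA)] = −½·(0.243 + (-1.216)) = 0.4865
c > 0: the analyst has a conservative response bias.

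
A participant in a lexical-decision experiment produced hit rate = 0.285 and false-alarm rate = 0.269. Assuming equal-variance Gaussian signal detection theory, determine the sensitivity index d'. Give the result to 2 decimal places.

d' = 0.05

Φ⁻¹(H) = -0.5681
Φ⁻¹(FA) = -0.6158
d' = z(H) − z(FA) = -0.5681 − (-0.6158) = 0.0477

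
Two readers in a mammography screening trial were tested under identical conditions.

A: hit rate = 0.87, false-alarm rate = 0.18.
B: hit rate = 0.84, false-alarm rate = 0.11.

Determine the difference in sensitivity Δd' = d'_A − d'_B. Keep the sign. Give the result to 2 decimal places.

Δd' = -0.18

A: z(0.87) = 1.126, z(0.18) = -0.915, d' = 2.041
B: z(0.84) = 0.994, z(0.11) = -1.227, d' = 2.221
Δd' = d'_A − d'_B = 2.041 − 2.221 = -0.180
B has the higher sensitivity.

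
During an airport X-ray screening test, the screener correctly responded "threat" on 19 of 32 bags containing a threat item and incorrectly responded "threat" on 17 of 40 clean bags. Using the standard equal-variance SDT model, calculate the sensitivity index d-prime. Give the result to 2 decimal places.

d-prime = 0.43

H = 19/32 = 0.5938
FA = 17/40 = 0.4250
Φ⁻¹(0.5938) = 0.237, Φ⁻¹(0.4250) = -0.189
d' = z(H) − z(FA) = 0.237 − (-0.189) = 0.426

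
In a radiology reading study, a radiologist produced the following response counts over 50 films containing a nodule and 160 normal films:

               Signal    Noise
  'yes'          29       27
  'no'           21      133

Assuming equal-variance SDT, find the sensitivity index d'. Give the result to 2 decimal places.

d' = 1.16

H = 29/50 = 0.5800
FA = 27/160 = 0.1688
z(0.5800) = 0.202, z(0.1688) = -0.959
d' = z(H) − z(FA) = 0.202 − (-0.959) = 1.161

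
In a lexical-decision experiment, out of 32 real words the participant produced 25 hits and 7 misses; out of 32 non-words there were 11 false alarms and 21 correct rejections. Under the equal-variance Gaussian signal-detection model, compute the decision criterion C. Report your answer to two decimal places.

C = -0.19

H = 25/32 = 0.7812
FA = 11/32 = 0.3438
z(H) = z(0.7812) = 0.7763
z(FA) = z(0.3438) = -0.4021
c = −½·[z(H) + z(FA)] = −0.5 × (0.7763 + (-0.4021)) = -0.1871
c < 0: the participant has a liberal response bias.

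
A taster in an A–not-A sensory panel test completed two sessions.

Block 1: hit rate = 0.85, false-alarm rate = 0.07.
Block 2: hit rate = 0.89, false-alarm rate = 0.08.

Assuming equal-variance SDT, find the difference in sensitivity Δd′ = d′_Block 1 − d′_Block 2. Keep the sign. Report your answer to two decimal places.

Block 1: z(0.85) = 1.036, z(0.07) = -1.476, d' = 2.512
Block 2: z(0.89) = 1.227, z(0.08) = -1.405, d' = 2.632
Δd' = d'_Block 1 − d'_Block 2 = 2.512 − 2.632 = -0.120
Block 2 has the higher sensitivity.

Δd′ = -0.12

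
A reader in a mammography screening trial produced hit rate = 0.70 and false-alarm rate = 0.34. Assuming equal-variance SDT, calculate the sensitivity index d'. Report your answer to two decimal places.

d' = 0.94

Φ⁻¹(H) = Φ⁻¹(0.70) = 0.524
Φ⁻¹(FA) = Φ⁻¹(0.34) = -0.412
d' = z(H) − z(FA) = 0.524 − (-0.412) = 0.936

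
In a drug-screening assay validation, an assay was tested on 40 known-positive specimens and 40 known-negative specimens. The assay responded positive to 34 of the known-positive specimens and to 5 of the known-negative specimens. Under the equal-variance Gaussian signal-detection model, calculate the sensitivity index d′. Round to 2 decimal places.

d′ = 2.19

H = 34/40 = 0.8500
FA = 5/40 = 0.1250
z(H) = z(0.8500) = 1.0364
z(FA) = z(0.1250) = -1.1503
d' = z(H) − z(FA) = 1.0364 − (-1.1503) = 2.1867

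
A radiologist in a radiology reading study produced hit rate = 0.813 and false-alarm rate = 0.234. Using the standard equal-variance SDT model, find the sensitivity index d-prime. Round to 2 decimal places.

d-prime = 1.61

Φ⁻¹(0.813) = 0.8890, Φ⁻¹(0.234) = -0.7257
d' = z(H) − z(FA) = 0.8890 − (-0.7257) = 1.6147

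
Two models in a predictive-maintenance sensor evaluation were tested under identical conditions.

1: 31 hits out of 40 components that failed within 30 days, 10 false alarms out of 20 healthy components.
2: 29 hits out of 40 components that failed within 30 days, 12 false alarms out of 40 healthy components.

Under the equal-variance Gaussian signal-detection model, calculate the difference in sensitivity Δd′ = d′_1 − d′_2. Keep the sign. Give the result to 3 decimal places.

1: z(0.7750) = 0.7554, z(0.5000) = 0.0000, d' = 0.7554
2: z(0.7250) = 0.5978, z(0.3000) = -0.5244, d' = 1.1222
Δd' = d'_1 − d'_2 = 0.7554 − 1.1222 = -0.3668
2 has the higher sensitivity.

Δd′ = -0.367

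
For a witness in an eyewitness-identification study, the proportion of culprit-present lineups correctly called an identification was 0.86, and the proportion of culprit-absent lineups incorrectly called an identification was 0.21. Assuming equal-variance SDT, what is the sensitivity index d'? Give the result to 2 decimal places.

z(H) = z(0.86) = 1.0803
z(FA) = z(0.21) = -0.8064
d' = z(H) − z(FA) = 1.0803 − (-0.8064) = 1.8867

d' = 1.89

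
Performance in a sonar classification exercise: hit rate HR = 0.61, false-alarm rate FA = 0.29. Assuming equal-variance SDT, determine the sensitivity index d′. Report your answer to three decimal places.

d′ = 0.833

z(H) = z(0.61) = 0.2793
z(FA) = z(0.29) = -0.5534
d' = z(H) − z(FA) = 0.2793 − (-0.5534) = 0.8327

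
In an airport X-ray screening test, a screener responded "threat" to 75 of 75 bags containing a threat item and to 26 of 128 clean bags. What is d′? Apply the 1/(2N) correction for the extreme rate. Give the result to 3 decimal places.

d′ = 3.305

The hit rate is 75/75 = 1, so apply the 1/(2N) correction: H → 1 − 1/(2·75) = 0.99333.
z(H) = z(0.99333) = 2.4746
z(FA) = z(0.20312) = -0.8305
d' = 2.4746 − (-0.8305) = 3.3051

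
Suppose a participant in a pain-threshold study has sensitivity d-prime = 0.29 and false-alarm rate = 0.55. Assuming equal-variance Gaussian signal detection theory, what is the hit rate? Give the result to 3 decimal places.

z(false-alarm rate) = z(0.55) = 0.1257
z(H) = z(FA) + d' = 0.1257 + 0.29 = 0.4157
hit rate = Φ(0.4157) = 0.6612

hit rate = 0.661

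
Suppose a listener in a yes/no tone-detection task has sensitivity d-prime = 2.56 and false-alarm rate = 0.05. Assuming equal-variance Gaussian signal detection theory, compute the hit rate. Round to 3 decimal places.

hit rate = 0.820

z(false-alarm rate) = z(0.05) = -1.6449
z(H) = z(FA) + d' = -1.6449 + 2.56 = 0.9151
hit rate = Φ(0.9151) = 0.8199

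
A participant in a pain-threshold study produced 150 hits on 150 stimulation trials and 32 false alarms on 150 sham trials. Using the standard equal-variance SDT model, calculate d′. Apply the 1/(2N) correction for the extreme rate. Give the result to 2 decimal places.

The hit rate is 150/150 = 1, so apply the 1/(2N) correction: H → 1 − 1/(2·150) = 0.99667.
z(H) = z(0.99667) = 2.713
z(FA) = z(0.21333) = -0.795
d' = 2.713 − (-0.795) = 3.508

d′ = 3.51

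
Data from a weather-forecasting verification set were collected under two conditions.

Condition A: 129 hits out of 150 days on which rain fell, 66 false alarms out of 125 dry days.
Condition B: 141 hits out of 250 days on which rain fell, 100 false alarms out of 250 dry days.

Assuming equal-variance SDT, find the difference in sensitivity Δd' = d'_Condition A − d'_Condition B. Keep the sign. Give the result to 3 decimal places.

Δd' = 0.596

Condition A: z(0.8600) = 1.0803, z(0.5280) = 0.0702, d' = 1.0101
Condition B: z(0.5640) = 0.1611, z(0.4000) = -0.2533, d' = 0.4144
Δd' = d'_Condition A − d'_Condition B = 1.0101 − 0.4144 = 0.5957
Condition A has the higher sensitivity.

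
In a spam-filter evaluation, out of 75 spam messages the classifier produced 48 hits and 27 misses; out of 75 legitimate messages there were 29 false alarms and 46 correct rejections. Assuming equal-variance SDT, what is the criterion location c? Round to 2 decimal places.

c = -0.04

H = 48/75 = 0.6400
FA = 29/75 = 0.3867
z(H) = z(0.6400) = 0.3585
z(FA) = z(0.3867) = -0.2879
c = −½·[z(H) + z(FA)] = −0.5 × (0.3585 + (-0.2879)) = -0.0353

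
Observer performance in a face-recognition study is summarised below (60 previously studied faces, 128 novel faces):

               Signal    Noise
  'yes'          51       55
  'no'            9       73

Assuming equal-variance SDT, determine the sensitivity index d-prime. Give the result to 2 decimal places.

H = 51/60 = 0.8500
FA = 55/128 = 0.4297
z(H) = z(0.8500) = 1.036
z(FA) = z(0.4297) = -0.177
d' = z(H) − z(FA) = 1.036 − (-0.177) = 1.213

d-prime = 1.21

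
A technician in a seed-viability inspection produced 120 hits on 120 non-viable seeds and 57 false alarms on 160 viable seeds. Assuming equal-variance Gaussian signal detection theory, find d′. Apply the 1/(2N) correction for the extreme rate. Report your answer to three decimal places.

The hit rate is 120/120 = 1, so apply the 1/(2N) correction: H → 1 − 1/(2·120) = 0.99583.
z(H) = z(0.99583) = 2.6380
z(FA) = z(0.35625) = -0.3685
d' = 2.6380 − (-0.3685) = 3.0065

d′ = 3.007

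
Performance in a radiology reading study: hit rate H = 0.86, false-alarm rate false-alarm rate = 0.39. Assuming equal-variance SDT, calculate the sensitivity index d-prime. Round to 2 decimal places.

z(H) = z(0.86) = 1.080
z(FA) = z(0.39) = -0.279
d' = z(H) − z(FA) = 1.080 − (-0.279) = 1.359

d-prime = 1.36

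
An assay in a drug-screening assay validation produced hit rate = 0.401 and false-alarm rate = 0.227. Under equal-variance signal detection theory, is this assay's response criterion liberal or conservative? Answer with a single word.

z(H) = -0.251, z(FA) = -0.749
c = −½·(z(H) + z(FA)) = 0.500
c > 0 → conservative criterion (biased toward responding “no”).

conservative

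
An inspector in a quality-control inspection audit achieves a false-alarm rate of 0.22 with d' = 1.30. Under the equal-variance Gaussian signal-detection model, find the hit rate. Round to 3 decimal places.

z(false-alarm rate) = z(0.22) = -0.7722
z(H) = z(FA) + d' = -0.7722 + 1.30 = 0.5278
hit rate = Φ(0.5278) = 0.7012

hit rate = 0.701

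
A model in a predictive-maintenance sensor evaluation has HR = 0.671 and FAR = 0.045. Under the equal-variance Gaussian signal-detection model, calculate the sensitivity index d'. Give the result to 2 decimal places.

d' = 2.14

Φ⁻¹(H) = Φ⁻¹(0.671) = 0.4427
Φ⁻¹(FA) = Φ⁻¹(0.045) = -1.6954
d' = z(H) − z(FA) = 0.4427 − (-1.6954) = 2.1381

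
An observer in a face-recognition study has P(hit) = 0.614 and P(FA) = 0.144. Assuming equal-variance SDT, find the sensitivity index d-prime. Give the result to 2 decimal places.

d-prime = 1.35

z(H) = z(0.614) = 0.290
z(FA) = z(0.144) = -1.063
d' = z(H) − z(FA) = 0.290 − (-1.063) = 1.353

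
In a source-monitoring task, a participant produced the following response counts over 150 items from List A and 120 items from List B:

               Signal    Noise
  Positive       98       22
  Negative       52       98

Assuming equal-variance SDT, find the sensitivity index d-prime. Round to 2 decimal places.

d-prime = 1.30

H = 98/150 = 0.6533
FA = 22/120 = 0.1833
z(H) = z(0.6533) = 0.394
z(FA) = z(0.1833) = -0.903
d' = z(H) − z(FA) = 0.394 − (-0.903) = 1.297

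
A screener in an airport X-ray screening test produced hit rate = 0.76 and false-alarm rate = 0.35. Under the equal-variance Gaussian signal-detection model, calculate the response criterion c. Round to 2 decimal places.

c = -0.16

Φ⁻¹(H) = Φ⁻¹(0.76) = 0.706
Φ⁻¹(FA) = Φ⁻¹(0.35) = -0.385
c = −½·[z(H) + z(FA)] = −0.5 × (0.706 + (-0.385)) = -0.1605
c < 0: the screener has a liberal response bias.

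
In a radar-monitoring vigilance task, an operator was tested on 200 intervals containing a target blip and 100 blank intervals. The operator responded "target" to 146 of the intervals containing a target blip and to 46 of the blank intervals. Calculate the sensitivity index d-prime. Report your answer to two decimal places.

d-prime = 0.71

H = 146/200 = 0.7300
FA = 46/100 = 0.4600
z(H) = 0.613
z(FA) = -0.100
d' = z(H) − z(FA) = 0.613 − (-0.100) = 0.713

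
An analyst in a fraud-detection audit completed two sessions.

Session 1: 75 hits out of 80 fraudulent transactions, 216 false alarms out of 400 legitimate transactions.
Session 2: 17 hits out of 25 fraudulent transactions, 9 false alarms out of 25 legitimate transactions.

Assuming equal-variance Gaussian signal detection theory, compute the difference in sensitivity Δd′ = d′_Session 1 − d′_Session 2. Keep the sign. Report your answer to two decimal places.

Session 1: z(0.9375) = 1.534, z(0.5400) = 0.100, d' = 1.434
Session 2: z(0.6800) = 0.468, z(0.3600) = -0.358, d' = 0.826
Δd' = d'_Session 1 − d'_Session 2 = 1.434 − 0.826 = 0.608
Session 1 has the higher sensitivity.

Δd′ = 0.61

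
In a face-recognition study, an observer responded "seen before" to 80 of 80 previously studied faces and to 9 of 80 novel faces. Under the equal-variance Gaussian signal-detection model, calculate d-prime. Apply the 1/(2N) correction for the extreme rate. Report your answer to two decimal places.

d-prime = 3.71

The hit rate is 80/80 = 1, so apply the 1/(2N) correction: H → 1 − 1/(2·80) = 0.99375.
z(H) = z(0.99375) = 2.498
z(FA) = z(0.11250) = -1.213
d' = 2.498 − (-1.213) = 3.711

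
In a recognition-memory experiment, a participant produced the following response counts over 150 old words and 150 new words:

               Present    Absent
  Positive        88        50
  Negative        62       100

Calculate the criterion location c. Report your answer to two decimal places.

H = 88/150 = 0.5867
FA = 50/150 = 0.3333
Φ⁻¹(0.5867) = 0.219, Φ⁻¹(0.3333) = -0.431
c = −½·[z(H) + z(FA)] = −0.5 × (0.219 + (-0.431)) = 0.106
c > 0: the participant has a conservative response bias.

c = 0.11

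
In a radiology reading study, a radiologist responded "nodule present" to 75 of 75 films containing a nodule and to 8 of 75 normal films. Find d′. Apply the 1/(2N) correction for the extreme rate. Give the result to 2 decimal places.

The hit rate is 75/75 = 1, so apply the 1/(2N) correction: H → 1 − 1/(2·75) = 0.99333.
z(H) = z(0.99333) = 2.475
z(FA) = z(0.10667) = -1.244
d' = 2.475 − (-1.244) = 3.719

d′ = 3.72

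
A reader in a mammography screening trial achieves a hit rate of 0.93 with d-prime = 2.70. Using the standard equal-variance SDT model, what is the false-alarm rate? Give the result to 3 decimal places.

z(hit rate) = z(0.93) = 1.4758
z(FA) = z(H) − d' = 1.4758 − 2.70 = -1.2242
false-alarm rate = Φ(-1.2242) = 0.1104

false-alarm rate = 0.110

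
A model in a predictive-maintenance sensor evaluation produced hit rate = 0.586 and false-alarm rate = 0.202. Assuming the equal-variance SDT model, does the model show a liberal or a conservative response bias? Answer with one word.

z(H) = 0.217, z(FA) = -0.834
c = −½·(z(H) + z(FA)) = 0.3085
c > 0 → conservative criterion (biased toward responding “no”).

conservative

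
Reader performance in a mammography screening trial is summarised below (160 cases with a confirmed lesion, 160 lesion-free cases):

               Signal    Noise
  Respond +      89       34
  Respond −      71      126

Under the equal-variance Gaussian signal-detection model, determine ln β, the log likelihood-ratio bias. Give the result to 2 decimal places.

H = 89/160 = 0.5563
FA = 34/160 = 0.2125
Φ⁻¹(H) = 0.142
Φ⁻¹(FA) = -0.798
ln β = −½·[z(H)² − z(FA)²] = −0.5 × (0.020 − 0.637) = 0.3085

ln β = 0.31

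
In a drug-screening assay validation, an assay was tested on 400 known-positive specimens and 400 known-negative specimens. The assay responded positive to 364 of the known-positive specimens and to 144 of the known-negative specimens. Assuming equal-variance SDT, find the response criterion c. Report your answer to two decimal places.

c = -0.49

H = 364/400 = 0.9100
FA = 144/400 = 0.3600
Φ⁻¹(H) = Φ⁻¹(0.9100) = 1.341
Φ⁻¹(FA) = Φ⁻¹(0.3600) = -0.358
c = −½·[z(H) + z(FA)] = −0.5 × (1.341 + (-0.358)) = -0.4915
c < 0: the assay has a liberal response bias.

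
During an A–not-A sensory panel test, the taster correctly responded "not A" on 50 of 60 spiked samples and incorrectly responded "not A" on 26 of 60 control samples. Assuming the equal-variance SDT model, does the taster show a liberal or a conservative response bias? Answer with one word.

liberal

z(H) = 0.967, z(FA) = -0.168
c = −½·(z(H) + z(FA)) = -0.3995
c < 0 → liberal criterion (biased toward responding “yes”).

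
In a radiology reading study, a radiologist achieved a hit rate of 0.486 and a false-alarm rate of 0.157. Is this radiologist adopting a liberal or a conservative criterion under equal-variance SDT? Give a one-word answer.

conservative

z(H) = -0.035, z(FA) = -1.007
c = −½·(z(H) + z(FA)) = 0.521
c > 0 → conservative criterion (biased toward responding “no”).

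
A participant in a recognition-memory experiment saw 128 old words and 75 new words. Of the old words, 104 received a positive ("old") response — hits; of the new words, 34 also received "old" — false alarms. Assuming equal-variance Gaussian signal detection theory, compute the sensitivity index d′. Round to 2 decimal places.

H = 104/128 = 0.8125
FA = 34/75 = 0.4533
z(H) = 0.8871
z(FA) = -0.1173
d' = z(H) − z(FA) = 0.8871 − (-0.1173) = 1.0044

d′ = 1.00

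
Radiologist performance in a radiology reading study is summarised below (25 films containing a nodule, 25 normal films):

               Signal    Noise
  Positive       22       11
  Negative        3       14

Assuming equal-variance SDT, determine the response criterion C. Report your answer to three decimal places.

C = -0.512

H = 22/25 = 0.8800
FA = 11/25 = 0.4400
z(0.8800) = 1.1750, z(0.4400) = -0.1510
c = −½·[z(H) + z(FA)] = −0.5 × (1.1750 + (-0.1510)) = -0.5120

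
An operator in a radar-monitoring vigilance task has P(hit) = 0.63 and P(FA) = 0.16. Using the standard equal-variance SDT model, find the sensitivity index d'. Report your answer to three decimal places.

z(H) = 0.3319
z(FA) = -0.9945
d' = z(H) − z(FA) = 0.3319 − (-0.9945) = 1.3264

d' = 1.326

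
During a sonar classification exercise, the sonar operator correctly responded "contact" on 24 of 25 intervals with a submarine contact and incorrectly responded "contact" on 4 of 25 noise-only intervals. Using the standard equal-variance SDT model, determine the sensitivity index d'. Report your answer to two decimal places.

d' = 2.75

H = 24/25 = 0.9600
FA = 4/25 = 0.1600
z(H) = 1.7507
z(FA) = -0.9945
d' = z(H) − z(FA) = 1.7507 − (-0.9945) = 2.7452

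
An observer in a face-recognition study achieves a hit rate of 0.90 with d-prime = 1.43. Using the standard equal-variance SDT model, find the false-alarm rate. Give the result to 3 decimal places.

z(hit rate) = z(0.90) = 1.2816
z(FA) = z(H) − d' = 1.2816 − 1.43 = -0.1484
false-alarm rate = Φ(-0.1484) = 0.4410

false-alarm rate = 0.441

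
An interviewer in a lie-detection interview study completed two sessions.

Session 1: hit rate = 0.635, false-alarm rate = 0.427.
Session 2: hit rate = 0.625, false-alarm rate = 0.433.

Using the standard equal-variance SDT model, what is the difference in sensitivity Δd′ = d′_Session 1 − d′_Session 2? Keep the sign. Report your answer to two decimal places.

Δd′ = 0.04

Session 1: z(0.635) = 0.345, z(0.427) = -0.184, d' = 0.529
Session 2: z(0.625) = 0.319, z(0.433) = -0.169, d' = 0.488
Δd' = d'_Session 1 − d'_Session 2 = 0.529 − 0.488 = 0.041
Session 1 has the higher sensitivity.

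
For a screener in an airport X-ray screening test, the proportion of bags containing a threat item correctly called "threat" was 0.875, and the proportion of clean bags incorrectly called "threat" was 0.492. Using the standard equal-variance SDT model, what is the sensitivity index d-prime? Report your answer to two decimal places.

d-prime = 1.17

Φ⁻¹(H) = Φ⁻¹(0.875) = 1.1503
Φ⁻¹(FA) = Φ⁻¹(0.492) = -0.0201
d' = z(H) − z(FA) = 1.1503 − (-0.0201) = 1.1704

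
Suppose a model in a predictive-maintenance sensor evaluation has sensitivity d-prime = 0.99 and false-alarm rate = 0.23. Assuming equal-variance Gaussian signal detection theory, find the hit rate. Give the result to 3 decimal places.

z(false-alarm rate) = z(0.23) = -0.7388
z(H) = z(FA) + d' = -0.7388 + 0.99 = 0.2512
hit rate = Φ(0.2512) = 0.5992

hit rate = 0.599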